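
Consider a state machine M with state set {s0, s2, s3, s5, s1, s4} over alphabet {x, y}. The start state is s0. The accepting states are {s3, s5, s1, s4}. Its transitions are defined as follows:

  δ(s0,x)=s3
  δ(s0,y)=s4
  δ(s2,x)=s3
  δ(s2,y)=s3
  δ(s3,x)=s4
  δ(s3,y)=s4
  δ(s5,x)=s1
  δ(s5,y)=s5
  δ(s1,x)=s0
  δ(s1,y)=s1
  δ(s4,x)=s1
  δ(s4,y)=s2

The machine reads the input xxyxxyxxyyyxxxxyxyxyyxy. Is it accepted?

Yes

Trace: s0 -x-> s3 -x-> s4 -y-> s2 -x-> s3 -x-> s4 -y-> s2 -x-> s3 -x-> s4 -y-> s2 -y-> s3 -y-> s4 -x-> s1 -x-> s0 -x-> s3 -x-> s4 -y-> s2 -x-> s3 -y-> s4 -x-> s1 -y-> s1 -y-> s1 -x-> s0 -y-> s4
End state s4 is accepting.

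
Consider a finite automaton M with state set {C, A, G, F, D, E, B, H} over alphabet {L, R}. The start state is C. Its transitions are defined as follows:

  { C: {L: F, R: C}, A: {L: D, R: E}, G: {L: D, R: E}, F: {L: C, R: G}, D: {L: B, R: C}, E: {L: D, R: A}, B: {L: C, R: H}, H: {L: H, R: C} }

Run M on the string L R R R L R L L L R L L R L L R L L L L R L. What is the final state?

F

Trace: C -L-> F -R-> G -R-> E -R-> A -L-> D -R-> C -L-> F -L-> C -L-> F -R-> G -L-> D -L-> B -R-> H -L-> H -L-> H -R-> C -L-> F -L-> C -L-> F -L-> C -R-> C -L-> F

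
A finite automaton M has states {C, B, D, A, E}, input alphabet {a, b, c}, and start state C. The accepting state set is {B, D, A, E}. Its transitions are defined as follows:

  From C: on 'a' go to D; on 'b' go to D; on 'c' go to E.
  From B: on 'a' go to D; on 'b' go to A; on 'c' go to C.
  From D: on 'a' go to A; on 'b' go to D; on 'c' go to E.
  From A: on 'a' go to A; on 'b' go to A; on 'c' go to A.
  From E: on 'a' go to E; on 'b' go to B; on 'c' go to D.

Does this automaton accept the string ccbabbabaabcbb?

start at C
read 'c': C → E
read 'c': E → D
read 'b': D → D
read 'a': D → A
read 'b': A → A
read 'b': A → A
read 'a': A → A
read 'b': A → A
read 'a': A → A
read 'a': A → A
read 'b': A → A
read 'c': A → A
read 'b': A → A
read 'b': A → A
End state A is accepting.

Yes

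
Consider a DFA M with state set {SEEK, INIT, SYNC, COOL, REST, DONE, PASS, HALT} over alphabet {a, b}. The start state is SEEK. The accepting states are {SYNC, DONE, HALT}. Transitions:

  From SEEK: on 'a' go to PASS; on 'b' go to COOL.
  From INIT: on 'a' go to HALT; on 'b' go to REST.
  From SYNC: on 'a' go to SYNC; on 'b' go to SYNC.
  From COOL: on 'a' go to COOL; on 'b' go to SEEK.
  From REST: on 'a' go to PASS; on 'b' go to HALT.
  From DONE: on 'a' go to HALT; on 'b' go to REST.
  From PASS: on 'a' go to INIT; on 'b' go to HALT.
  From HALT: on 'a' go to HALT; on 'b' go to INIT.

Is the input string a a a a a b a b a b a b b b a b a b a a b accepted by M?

No

SEEK → PASS → INIT → HALT → HALT → HALT → INIT → HALT → INIT → HALT → INIT → HALT → INIT → REST → HALT → HALT → INIT → HALT → INIT → HALT → HALT → INIT
End state INIT is not accepting.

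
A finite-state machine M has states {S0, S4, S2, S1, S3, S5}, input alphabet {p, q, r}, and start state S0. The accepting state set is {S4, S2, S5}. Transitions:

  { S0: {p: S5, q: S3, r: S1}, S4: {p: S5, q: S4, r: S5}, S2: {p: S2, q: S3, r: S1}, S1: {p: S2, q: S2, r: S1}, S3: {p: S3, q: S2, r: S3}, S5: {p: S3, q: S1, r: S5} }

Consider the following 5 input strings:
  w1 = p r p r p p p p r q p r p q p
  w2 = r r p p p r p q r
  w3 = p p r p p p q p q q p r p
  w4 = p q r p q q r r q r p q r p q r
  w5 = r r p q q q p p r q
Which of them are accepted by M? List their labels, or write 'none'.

w3, w5

w1: Trace: S0 -p-> S5 -r-> S5 -p-> S3 -r-> S3 -p-> S3 -p-> S3 -p-> S3 -p-> S3 -r-> S3 -q-> S2 -p-> S2 -r-> S1 -p-> S2 -q-> S3 -p-> S3  → end S3, rejected
w2: Trace: S0 -r-> S1 -r-> S1 -p-> S2 -p-> S2 -p-> S2 -r-> S1 -p-> S2 -q-> S3 -r-> S3  → end S3, rejected
w3: Trace: S0 -p-> S5 -p-> S3 -r-> S3 -p-> S3 -p-> S3 -p-> S3 -q-> S2 -p-> S2 -q-> S3 -q-> S2 -p-> S2 -r-> S1 -p-> S2  → end S2, accepted
w4: Trace: S0 -p-> S5 -q-> S1 -r-> S1 -p-> S2 -q-> S3 -q-> S2 -r-> S1 -r-> S1 -q-> S2 -r-> S1 -p-> S2 -q-> S3 -r-> S3 -p-> S3 -q-> S2 -r-> S1  → end S1, rejected
w5: Trace: S0 -r-> S1 -r-> S1 -p-> S2 -q-> S3 -q-> S2 -q-> S3 -p-> S3 -p-> S3 -r-> S3 -q-> S2  → end S2, accepted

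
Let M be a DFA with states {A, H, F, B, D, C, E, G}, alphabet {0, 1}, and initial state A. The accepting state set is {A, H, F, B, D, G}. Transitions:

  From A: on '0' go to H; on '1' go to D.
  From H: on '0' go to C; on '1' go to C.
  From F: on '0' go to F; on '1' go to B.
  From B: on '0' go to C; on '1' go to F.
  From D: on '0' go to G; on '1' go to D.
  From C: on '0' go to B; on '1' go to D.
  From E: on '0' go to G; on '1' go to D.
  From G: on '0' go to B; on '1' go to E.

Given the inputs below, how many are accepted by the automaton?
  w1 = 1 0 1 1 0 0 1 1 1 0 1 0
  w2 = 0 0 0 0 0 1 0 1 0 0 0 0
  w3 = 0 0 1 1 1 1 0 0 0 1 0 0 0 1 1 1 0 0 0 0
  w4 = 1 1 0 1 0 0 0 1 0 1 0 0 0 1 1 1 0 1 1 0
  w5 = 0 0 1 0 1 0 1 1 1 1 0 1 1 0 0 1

w1:
  start at A
  read '1': A → D
  read '0': D → G
  read '1': G → E
  read '1': E → D
  read '0': D → G
  read '0': G → B
  read '1': B → F
  read '1': F → B
  read '1': B → F
  read '0': F → F
  read '1': F → B
  read '0': B → C
  end C, rejected
w2:
  start at A
  read '0': A → H
  read '0': H → C
  read '0': C → B
  read '0': B → C
  read '0': C → B
  read '1': B → F
  read '0': F → F
  read '1': F → B
  read '0': B → C
  read '0': C → B
  read '0': B → C
  read '0': C → B
  end B, accepted
w3:
  start at A
  read '0': A → H
  read '0': H → C
  read '1': C → D
  read '1': D → D
  read '1': D → D
  read '1': D → D
  read '0': D → G
  read '0': G → B
  read '0': B → C
  read '1': C → D
  read '0': D → G
  read '0': G → B
  read '0': B → C
  read '1': C → D
  read '1': D → D
  read '1': D → D
  read '0': D → G
  read '0': G → B
  read '0': B → C
  read '0': C → B
  end B, accepted
w4:
  start at A
  read '1': A → D
  read '1': D → D
  read '0': D → G
  read '1': G → E
  read '0': E → G
  read '0': G → B
  read '0': B → C
  read '1': C → D
  read '0': D → G
  read '1': G → E
  read '0': E → G
  read '0': G → B
  read '0': B → C
  read '1': C → D
  read '1': D → D
  read '1': D → D
  read '0': D → G
  read '1': G → E
  read '1': E → D
  read '0': D → G
  end G, accepted
w5:
  start at A
  read '0': A → H
  read '0': H → C
  read '1': C → D
  read '0': D → G
  read '1': G → E
  read '0': E → G
  read '1': G → E
  read '1': E → D
  read '1': D → D
  read '1': D → D
  read '0': D → G
  read '1': G → E
  read '1': E → D
  read '0': D → G
  read '0': G → B
  read '1': B → F
  end F, accepted

4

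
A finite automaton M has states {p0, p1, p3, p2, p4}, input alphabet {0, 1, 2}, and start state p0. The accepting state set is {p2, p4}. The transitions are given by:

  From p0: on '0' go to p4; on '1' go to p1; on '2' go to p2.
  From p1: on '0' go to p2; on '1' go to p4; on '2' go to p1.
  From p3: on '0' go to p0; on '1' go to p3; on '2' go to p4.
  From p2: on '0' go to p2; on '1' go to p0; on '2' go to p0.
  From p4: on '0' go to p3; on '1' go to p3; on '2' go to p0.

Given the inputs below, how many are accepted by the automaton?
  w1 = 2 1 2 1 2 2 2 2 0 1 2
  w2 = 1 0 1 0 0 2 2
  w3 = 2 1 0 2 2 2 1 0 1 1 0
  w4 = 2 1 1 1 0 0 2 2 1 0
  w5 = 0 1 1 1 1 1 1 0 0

4

w1:
  start at p0
  read '2': p0 → p2
  read '1': p2 → p0
  read '2': p0 → p2
  read '1': p2 → p0
  read '2': p0 → p2
  read '2': p2 → p0
  read '2': p0 → p2
  read '2': p2 → p0
  read '0': p0 → p4
  read '1': p4 → p3
  read '2': p3 → p4
  end p4, accepted
w2:
  start at p0
  read '1': p0 → p1
  read '0': p1 → p2
  read '1': p2 → p0
  read '0': p0 → p4
  read '0': p4 → p3
  read '2': p3 → p4
  read '2': p4 → p0
  end p0, rejected
w3:
  start at p0
  read '2': p0 → p2
  read '1': p2 → p0
  read '0': p0 → p4
  read '2': p4 → p0
  read '2': p0 → p2
  read '2': p2 → p0
  read '1': p0 → p1
  read '0': p1 → p2
  read '1': p2 → p0
  read '1': p0 → p1
  read '0': p1 → p2
  end p2, accepted
w4:
  start at p0
  read '2': p0 → p2
  read '1': p2 → p0
  read '1': p0 → p1
  read '1': p1 → p4
  read '0': p4 → p3
  read '0': p3 → p0
  read '2': p0 → p2
  read '2': p2 → p0
  read '1': p0 → p1
  read '0': p1 → p2
  end p2, accepted
w5:
  start at p0
  read '0': p0 → p4
  read '1': p4 → p3
  read '1': p3 → p3
  read '1': p3 → p3
  read '1': p3 → p3
  read '1': p3 → p3
  read '1': p3 → p3
  read '0': p3 → p0
  read '0': p0 → p4
  end p4, accepted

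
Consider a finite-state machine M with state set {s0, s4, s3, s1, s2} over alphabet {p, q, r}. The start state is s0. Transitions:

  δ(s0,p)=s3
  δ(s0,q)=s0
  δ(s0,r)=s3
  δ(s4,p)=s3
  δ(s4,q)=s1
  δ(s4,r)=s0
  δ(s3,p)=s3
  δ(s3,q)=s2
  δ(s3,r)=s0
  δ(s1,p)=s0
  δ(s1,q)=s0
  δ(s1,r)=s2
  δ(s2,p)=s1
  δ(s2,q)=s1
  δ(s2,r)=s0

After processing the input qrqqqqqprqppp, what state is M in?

start at s0
read 'q': s0 → s0
read 'r': s0 → s3
read 'q': s3 → s2
read 'q': s2 → s1
read 'q': s1 → s0
read 'q': s0 → s0
read 'q': s0 → s0
read 'p': s0 → s3
read 'r': s3 → s0
read 'q': s0 → s0
read 'p': s0 → s3
read 'p': s3 → s3
read 'p': s3 → s3

s3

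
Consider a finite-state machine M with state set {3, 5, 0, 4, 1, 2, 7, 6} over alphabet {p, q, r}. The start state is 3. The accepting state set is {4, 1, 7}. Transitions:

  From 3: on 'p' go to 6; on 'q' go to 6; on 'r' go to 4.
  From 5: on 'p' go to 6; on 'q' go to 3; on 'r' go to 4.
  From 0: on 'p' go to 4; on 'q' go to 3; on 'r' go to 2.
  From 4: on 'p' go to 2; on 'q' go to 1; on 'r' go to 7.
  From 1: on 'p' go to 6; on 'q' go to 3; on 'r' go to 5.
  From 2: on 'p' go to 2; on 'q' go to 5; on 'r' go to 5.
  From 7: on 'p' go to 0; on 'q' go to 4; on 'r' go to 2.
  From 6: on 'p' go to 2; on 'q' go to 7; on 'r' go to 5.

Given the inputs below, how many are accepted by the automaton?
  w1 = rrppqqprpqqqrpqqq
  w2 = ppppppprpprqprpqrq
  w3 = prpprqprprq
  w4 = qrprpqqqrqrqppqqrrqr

2

w1: 3 → 4 → 7 → 0 → 4 → 1 → 3 → 6 → 5 → 6 → 7 → 4 → 1 → 5 → 6 → 7 → 4 → 1  → end 1, accepted
w2: 3 → 6 → 2 → 2 → 2 → 2 → 2 → 2 → 5 → 6 → 2 → 5 → 3 → 6 → 5 → 6 → 7 → 2 → 5  → end 5, rejected
w3: 3 → 6 → 5 → 6 → 2 → 5 → 3 → 6 → 5 → 6 → 5 → 3  → end 3, rejected
w4: 3 → 6 → 5 → 6 → 5 → 6 → 7 → 4 → 1 → 5 → 3 → 4 → 1 → 6 → 2 → 5 → 3 → 4 → 7 → 4 → 7  → end 7, accepted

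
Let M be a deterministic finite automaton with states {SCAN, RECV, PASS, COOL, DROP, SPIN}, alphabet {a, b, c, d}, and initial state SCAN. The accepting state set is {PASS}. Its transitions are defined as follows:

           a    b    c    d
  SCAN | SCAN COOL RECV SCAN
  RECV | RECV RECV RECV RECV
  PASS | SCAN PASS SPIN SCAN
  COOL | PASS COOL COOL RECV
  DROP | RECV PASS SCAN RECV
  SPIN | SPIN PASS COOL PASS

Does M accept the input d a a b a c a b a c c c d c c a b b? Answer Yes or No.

SCAN → SCAN → SCAN → SCAN → COOL → PASS → SPIN → SPIN → PASS → SCAN → RECV → RECV → RECV → RECV → RECV → RECV → RECV → RECV → RECV
End state RECV is not accepting.

No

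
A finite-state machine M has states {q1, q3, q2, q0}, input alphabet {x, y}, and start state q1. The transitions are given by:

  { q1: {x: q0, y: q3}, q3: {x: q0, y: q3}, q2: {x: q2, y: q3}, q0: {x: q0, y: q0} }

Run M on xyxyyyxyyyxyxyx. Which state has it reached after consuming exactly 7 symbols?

q0

start at q1
read 'x': q1 → q0
read 'y': q0 → q0
read 'x': q0 → q0
read 'y': q0 → q0
read 'y': q0 → q0
read 'y': q0 → q0
read 'x': q0 → q0
After 7 symbols: q0.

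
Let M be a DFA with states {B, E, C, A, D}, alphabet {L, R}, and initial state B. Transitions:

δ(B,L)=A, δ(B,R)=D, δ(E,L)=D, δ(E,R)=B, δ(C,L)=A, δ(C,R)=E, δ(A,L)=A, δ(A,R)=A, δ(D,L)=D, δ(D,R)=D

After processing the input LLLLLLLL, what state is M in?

B → A → A → A → A → A → A → A → A

A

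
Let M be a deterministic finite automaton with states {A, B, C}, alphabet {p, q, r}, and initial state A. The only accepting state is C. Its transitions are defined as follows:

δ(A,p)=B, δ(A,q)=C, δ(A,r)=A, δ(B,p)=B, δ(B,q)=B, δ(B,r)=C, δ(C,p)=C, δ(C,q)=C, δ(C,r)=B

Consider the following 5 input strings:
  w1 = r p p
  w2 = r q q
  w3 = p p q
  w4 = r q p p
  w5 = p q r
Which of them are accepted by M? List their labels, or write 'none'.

w2, w4, w5

w1:
  start at A
  read 'r': A → A
  read 'p': A → B
  read 'p': B → B
  end B, rejected
w2:
  start at A
  read 'r': A → A
  read 'q': A → C
  read 'q': C → C
  end C, accepted
w3:
  start at A
  read 'p': A → B
  read 'p': B → B
  read 'q': B → B
  end B, rejected
w4:
  start at A
  read 'r': A → A
  read 'q': A → C
  read 'p': C → C
  read 'p': C → C
  end C, accepted
w5:
  start at A
  read 'p': A → B
  read 'q': B → B
  read 'r': B → C
  end C, accepted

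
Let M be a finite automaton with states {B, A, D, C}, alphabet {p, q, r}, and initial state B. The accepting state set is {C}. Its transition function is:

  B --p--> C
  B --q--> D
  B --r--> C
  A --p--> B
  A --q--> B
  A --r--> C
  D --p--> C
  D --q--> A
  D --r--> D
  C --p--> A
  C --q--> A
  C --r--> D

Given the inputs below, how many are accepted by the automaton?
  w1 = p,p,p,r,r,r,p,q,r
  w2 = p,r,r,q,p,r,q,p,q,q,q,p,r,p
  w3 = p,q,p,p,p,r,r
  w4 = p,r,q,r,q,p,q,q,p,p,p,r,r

w1: B → C → A → B → C → D → D → C → A → C  → end C, accepted
w2: B → C → D → D → A → B → C → A → B → D → A → B → C → D → C  → end C, accepted
w3: B → C → A → B → C → A → C → D  → end D, rejected
w4: B → C → D → A → C → A → B → D → A → B → C → A → C → D  → end D, rejected

2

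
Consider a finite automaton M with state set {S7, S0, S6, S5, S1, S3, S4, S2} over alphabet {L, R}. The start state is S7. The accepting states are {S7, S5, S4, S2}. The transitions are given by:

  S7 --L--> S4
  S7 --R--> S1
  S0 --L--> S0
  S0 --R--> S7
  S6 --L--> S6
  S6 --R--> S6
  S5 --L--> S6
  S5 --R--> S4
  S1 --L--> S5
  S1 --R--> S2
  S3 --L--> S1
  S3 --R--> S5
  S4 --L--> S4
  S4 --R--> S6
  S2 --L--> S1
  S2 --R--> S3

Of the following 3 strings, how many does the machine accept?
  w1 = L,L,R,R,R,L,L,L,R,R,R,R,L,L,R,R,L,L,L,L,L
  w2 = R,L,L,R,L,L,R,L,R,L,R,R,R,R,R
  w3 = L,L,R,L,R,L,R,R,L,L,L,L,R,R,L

0

w1: S7 → S4 → S4 → S6 → S6 → S6 → S6 → S6 → S6 → S6 → S6 → S6 → S6 → S6 → S6 → S6 → S6 → S6 → S6 → S6 → S6 → S6  → end S6, rejected
w2: S7 → S1 → S5 → S6 → S6 → S6 → S6 → S6 → S6 → S6 → S6 → S6 → S6 → S6 → S6 → S6  → end S6, rejected
w3: S7 → S4 → S4 → S6 → S6 → S6 → S6 → S6 → S6 → S6 → S6 → S6 → S6 → S6 → S6 → S6  → end S6, rejected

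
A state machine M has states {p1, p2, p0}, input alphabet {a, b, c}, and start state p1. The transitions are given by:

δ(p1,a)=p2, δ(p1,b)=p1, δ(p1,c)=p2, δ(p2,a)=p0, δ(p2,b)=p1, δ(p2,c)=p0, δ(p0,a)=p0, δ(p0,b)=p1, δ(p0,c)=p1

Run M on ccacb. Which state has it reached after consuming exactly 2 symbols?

p0

p1 → p2 → p0
After 2 symbols: p0.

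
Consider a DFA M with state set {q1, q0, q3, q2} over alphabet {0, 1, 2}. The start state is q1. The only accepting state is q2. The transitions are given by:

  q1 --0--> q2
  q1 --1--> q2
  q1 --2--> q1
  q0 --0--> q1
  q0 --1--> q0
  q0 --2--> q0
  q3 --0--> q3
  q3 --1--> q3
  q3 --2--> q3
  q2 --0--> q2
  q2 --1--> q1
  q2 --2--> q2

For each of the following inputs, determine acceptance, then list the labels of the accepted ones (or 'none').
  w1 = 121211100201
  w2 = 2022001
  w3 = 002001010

w3

w1:
  start at q1
  read '1': q1 → q2
  read '2': q2 → q2
  read '1': q2 → q1
  read '2': q1 → q1
  read '1': q1 → q2
  read '1': q2 → q1
  read '1': q1 → q2
  read '0': q2 → q2
  read '0': q2 → q2
  read '2': q2 → q2
  read '0': q2 → q2
  read '1': q2 → q1
  end q1, rejected
w2:
  start at q1
  read '2': q1 → q1
  read '0': q1 → q2
  read '2': q2 → q2
  read '2': q2 → q2
  read '0': q2 → q2
  read '0': q2 → q2
  read '1': q2 → q1
  end q1, rejected
w3:
  start at q1
  read '0': q1 → q2
  read '0': q2 → q2
  read '2': q2 → q2
  read '0': q2 → q2
  read '0': q2 → q2
  read '1': q2 → q1
  read '0': q1 → q2
  read '1': q2 → q1
  read '0': q1 → q2
  end q2, accepted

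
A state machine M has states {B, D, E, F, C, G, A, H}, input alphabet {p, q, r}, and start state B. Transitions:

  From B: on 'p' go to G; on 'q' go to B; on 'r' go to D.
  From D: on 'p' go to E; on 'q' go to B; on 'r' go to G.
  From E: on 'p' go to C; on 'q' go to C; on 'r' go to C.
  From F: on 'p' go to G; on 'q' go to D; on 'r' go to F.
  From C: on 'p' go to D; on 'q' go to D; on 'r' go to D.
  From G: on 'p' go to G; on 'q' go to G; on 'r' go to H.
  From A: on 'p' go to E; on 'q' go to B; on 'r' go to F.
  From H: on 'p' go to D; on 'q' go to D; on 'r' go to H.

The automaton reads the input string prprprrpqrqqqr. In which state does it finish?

D

Trace: B -p-> G -r-> H -p-> D -r-> G -p-> G -r-> H -r-> H -p-> D -q-> B -r-> D -q-> B -q-> B -q-> B -r-> D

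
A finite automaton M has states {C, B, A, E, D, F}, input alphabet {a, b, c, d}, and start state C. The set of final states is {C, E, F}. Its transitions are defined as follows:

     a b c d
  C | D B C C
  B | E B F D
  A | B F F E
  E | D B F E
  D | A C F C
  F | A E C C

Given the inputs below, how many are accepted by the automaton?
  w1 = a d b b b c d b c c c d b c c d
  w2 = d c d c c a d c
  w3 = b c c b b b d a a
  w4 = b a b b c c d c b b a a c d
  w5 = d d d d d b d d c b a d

w1: C → D → C → B → B → B → F → C → B → F → C → C → C → B → F → C → C  → end C, accepted
w2: C → C → C → C → C → C → D → C → C  → end C, accepted
w3: C → B → F → C → B → B → B → D → A → B  → end B, rejected
w4: C → B → E → B → B → F → C → C → C → B → B → E → D → F → C  → end C, accepted
w5: C → C → C → C → C → C → B → D → C → C → B → E → E  → end E, accepted

4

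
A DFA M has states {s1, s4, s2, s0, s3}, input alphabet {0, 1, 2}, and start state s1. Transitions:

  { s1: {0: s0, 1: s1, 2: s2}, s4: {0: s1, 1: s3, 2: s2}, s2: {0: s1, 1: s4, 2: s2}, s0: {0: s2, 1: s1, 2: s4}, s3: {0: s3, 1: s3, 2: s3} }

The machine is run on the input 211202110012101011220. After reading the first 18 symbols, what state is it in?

s3

Trace: s1 -2-> s2 -1-> s4 -1-> s3 -2-> s3 -0-> s3 -2-> s3 -1-> s3 -1-> s3 -0-> s3 -0-> s3 -1-> s3 -2-> s3 -1-> s3 -0-> s3 -1-> s3 -0-> s3 -1-> s3 -1-> s3
After 18 symbols: s3.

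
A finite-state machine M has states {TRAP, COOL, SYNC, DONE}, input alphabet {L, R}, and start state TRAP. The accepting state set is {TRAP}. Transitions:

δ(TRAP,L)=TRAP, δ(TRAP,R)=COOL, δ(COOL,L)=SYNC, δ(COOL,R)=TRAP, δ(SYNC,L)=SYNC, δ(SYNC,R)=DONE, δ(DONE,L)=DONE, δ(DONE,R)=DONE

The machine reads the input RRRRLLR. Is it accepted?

No

Trace: TRAP -R-> COOL -R-> TRAP -R-> COOL -R-> TRAP -L-> TRAP -L-> TRAP -R-> COOL
End state COOL is not accepting.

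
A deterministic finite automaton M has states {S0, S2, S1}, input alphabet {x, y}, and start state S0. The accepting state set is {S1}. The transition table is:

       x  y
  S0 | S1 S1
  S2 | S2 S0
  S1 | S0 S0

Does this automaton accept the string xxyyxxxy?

No

start at S0
read 'x': S0 → S1
read 'x': S1 → S0
read 'y': S0 → S1
read 'y': S1 → S0
read 'x': S0 → S1
read 'x': S1 → S0
read 'x': S0 → S1
read 'y': S1 → S0
End state S0 is not accepting.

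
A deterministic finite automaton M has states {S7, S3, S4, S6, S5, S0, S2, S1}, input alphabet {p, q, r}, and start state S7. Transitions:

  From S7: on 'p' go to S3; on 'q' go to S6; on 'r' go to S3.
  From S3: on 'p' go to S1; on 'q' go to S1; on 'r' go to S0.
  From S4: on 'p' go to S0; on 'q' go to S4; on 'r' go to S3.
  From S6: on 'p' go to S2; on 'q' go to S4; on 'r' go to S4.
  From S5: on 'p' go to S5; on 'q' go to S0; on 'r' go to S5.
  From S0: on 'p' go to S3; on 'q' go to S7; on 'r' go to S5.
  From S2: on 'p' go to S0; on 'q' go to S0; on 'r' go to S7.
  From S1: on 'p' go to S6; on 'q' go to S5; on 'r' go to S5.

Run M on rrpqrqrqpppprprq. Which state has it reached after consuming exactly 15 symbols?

S0

Trace: S7 -r-> S3 -r-> S0 -p-> S3 -q-> S1 -r-> S5 -q-> S0 -r-> S5 -q-> S0 -p-> S3 -p-> S1 -p-> S6 -p-> S2 -r-> S7 -p-> S3 -r-> S0
After 15 symbols: S0.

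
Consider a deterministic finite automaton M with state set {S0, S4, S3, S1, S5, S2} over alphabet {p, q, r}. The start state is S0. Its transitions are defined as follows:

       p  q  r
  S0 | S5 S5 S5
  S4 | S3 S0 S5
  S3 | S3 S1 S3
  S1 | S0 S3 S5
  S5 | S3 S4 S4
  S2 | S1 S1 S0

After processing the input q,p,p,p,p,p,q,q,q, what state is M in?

S1

S0 → S5 → S3 → S3 → S3 → S3 → S3 → S1 → S3 → S1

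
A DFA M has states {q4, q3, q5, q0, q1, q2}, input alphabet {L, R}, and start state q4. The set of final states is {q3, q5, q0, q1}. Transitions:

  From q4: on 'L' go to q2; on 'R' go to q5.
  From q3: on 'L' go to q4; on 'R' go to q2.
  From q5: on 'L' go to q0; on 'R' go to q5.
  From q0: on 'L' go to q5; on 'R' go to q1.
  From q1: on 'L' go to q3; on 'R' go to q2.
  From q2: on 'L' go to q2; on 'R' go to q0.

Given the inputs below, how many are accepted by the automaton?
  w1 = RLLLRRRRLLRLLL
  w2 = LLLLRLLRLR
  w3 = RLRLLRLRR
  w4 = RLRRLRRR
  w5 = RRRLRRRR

w1: q4 → q5 → q0 → q5 → q0 → q1 → q2 → q0 → q1 → q3 → q4 → q5 → q0 → q5 → q0  → end q0, accepted
w2: q4 → q2 → q2 → q2 → q2 → q0 → q5 → q0 → q1 → q3 → q2  → end q2, rejected
w3: q4 → q5 → q0 → q1 → q3 → q4 → q5 → q0 → q1 → q2  → end q2, rejected
w4: q4 → q5 → q0 → q1 → q2 → q2 → q0 → q1 → q2  → end q2, rejected
w5: q4 → q5 → q5 → q5 → q0 → q1 → q2 → q0 → q1  → end q1, accepted

2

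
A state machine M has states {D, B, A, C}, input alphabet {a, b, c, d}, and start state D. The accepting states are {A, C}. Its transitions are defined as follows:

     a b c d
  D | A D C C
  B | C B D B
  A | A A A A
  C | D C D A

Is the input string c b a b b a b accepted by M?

Yes

start at D
read 'c': D → C
read 'b': C → C
read 'a': C → D
read 'b': D → D
read 'b': D → D
read 'a': D → A
read 'b': A → A
End state A is accepting.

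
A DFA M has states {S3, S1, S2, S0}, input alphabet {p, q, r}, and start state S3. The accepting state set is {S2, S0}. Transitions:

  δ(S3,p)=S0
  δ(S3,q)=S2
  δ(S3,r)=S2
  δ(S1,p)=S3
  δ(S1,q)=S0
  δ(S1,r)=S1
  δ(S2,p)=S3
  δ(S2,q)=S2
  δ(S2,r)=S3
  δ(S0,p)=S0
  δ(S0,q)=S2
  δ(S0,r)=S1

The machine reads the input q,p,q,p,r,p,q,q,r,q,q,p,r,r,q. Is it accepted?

Yes

S3 → S2 → S3 → S2 → S3 → S2 → S3 → S2 → S2 → S3 → S2 → S2 → S3 → S2 → S3 → S2
End state S2 is accepting.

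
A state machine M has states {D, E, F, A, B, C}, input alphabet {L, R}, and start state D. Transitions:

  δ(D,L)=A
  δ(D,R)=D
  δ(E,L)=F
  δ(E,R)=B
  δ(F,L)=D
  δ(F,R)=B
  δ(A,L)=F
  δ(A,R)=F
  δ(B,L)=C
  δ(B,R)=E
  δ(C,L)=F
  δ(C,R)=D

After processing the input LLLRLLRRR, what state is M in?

B

Trace: D -L-> A -L-> F -L-> D -R-> D -L-> A -L-> F -R-> B -R-> E -R-> B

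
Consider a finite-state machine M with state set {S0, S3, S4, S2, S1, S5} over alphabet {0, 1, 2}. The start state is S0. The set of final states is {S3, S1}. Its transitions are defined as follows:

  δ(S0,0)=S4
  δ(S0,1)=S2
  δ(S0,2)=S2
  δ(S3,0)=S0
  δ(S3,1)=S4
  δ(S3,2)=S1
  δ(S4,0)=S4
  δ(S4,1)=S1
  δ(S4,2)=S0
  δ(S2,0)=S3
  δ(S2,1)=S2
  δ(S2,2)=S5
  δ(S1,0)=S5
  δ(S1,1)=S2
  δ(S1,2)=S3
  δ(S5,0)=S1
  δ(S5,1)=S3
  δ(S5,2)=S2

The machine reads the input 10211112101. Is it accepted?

S0 → S2 → S3 → S1 → S2 → S2 → S2 → S2 → S5 → S3 → S0 → S2
End state S2 is not accepting.

No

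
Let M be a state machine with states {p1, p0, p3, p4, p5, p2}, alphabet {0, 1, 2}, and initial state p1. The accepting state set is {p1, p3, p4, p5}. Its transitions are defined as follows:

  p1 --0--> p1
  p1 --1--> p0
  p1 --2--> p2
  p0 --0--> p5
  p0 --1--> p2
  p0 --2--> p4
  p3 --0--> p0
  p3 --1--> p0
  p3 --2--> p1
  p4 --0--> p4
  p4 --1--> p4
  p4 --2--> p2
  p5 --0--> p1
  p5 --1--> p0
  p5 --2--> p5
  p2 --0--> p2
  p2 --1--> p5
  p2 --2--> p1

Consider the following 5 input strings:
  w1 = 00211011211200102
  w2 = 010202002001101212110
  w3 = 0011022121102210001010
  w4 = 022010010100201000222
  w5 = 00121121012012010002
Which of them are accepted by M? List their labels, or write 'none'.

w1, w2, w3

w1: p1 → p1 → p1 → p2 → p5 → p0 → p5 → p0 → p2 → p1 → p0 → p2 → p1 → p1 → p1 → p0 → p5 → p5  → end p5, accepted
w2: p1 → p1 → p0 → p5 → p5 → p1 → p2 → p2 → p2 → p1 → p1 → p1 → p0 → p2 → p2 → p5 → p5 → p0 → p4 → p4 → p4 → p4  → end p4, accepted
w3: p1 → p1 → p1 → p0 → p2 → p2 → p1 → p2 → p5 → p5 → p0 → p2 → p2 → p1 → p2 → p5 → p1 → p1 → p1 → p0 → p5 → p0 → p5  → end p5, accepted
w4: p1 → p1 → p2 → p1 → p1 → p0 → p5 → p1 → p0 → p5 → p0 → p5 → p1 → p2 → p2 → p5 → p1 → p1 → p1 → p2 → p1 → p2  → end p2, rejected
w5: p1 → p1 → p1 → p0 → p4 → p4 → p4 → p2 → p5 → p1 → p0 → p4 → p4 → p4 → p2 → p2 → p5 → p1 → p1 → p1 → p2  → end p2, rejected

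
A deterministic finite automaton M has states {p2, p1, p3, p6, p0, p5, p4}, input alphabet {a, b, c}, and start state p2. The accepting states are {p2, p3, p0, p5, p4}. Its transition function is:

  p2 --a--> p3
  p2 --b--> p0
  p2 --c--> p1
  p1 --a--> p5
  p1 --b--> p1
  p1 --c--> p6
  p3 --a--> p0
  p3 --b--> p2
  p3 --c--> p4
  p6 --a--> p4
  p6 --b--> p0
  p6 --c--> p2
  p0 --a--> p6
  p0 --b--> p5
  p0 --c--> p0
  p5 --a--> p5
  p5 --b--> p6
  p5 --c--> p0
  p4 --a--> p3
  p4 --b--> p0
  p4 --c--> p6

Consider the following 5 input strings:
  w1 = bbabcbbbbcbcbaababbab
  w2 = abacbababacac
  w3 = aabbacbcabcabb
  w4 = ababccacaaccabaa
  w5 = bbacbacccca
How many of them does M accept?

3

w1: Trace: p2 -b-> p0 -b-> p5 -a-> p5 -b-> p6 -c-> p2 -b-> p0 -b-> p5 -b-> p6 -b-> p0 -c-> p0 -b-> p5 -c-> p0 -b-> p5 -a-> p5 -a-> p5 -b-> p6 -a-> p4 -b-> p0 -b-> p5 -a-> p5 -b-> p6  → end p6, rejected
w2: Trace: p2 -a-> p3 -b-> p2 -a-> p3 -c-> p4 -b-> p0 -a-> p6 -b-> p0 -a-> p6 -b-> p0 -a-> p6 -c-> p2 -a-> p3 -c-> p4  → end p4, accepted
w3: Trace: p2 -a-> p3 -a-> p0 -b-> p5 -b-> p6 -a-> p4 -c-> p6 -b-> p0 -c-> p0 -a-> p6 -b-> p0 -c-> p0 -a-> p6 -b-> p0 -b-> p5  → end p5, accepted
w4: Trace: p2 -a-> p3 -b-> p2 -a-> p3 -b-> p2 -c-> p1 -c-> p6 -a-> p4 -c-> p6 -a-> p4 -a-> p3 -c-> p4 -c-> p6 -a-> p4 -b-> p0 -a-> p6 -a-> p4  → end p4, accepted
w5: Trace: p2 -b-> p0 -b-> p5 -a-> p5 -c-> p0 -b-> p5 -a-> p5 -c-> p0 -c-> p0 -c-> p0 -c-> p0 -a-> p6  → end p6, rejected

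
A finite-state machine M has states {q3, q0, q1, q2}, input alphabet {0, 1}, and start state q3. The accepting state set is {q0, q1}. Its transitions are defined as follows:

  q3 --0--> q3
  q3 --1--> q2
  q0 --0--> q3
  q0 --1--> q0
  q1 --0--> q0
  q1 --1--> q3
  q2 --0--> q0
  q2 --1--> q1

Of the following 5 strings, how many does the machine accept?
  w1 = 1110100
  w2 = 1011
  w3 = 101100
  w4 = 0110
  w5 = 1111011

3

w1:
  start at q3
  read '1': q3 → q2
  read '1': q2 → q1
  read '1': q1 → q3
  read '0': q3 → q3
  read '1': q3 → q2
  read '0': q2 → q0
  read '0': q0 → q3
  end q3, rejected
w2:
  start at q3
  read '1': q3 → q2
  read '0': q2 → q0
  read '1': q0 → q0
  read '1': q0 → q0
  end q0, accepted
w3:
  start at q3
  read '1': q3 → q2
  read '0': q2 → q0
  read '1': q0 → q0
  read '1': q0 → q0
  read '0': q0 → q3
  read '0': q3 → q3
  end q3, rejected
w4:
  start at q3
  read '0': q3 → q3
  read '1': q3 → q2
  read '1': q2 → q1
  read '0': q1 → q0
  end q0, accepted
w5:
  start at q3
  read '1': q3 → q2
  read '1': q2 → q1
  read '1': q1 → q3
  read '1': q3 → q2
  read '0': q2 → q0
  read '1': q0 → q0
  read '1': q0 → q0
  end q0, accepted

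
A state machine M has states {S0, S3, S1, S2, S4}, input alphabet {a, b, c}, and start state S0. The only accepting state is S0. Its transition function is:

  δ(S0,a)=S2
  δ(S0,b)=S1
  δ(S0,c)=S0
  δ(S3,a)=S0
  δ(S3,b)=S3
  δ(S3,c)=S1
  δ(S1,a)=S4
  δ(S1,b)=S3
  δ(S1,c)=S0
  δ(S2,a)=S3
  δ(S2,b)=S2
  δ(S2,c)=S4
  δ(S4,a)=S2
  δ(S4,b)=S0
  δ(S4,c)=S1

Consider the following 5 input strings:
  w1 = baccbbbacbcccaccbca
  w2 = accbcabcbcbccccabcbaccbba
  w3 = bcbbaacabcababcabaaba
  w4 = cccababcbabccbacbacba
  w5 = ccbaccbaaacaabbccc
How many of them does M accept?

3

w1: S0 → S1 → S4 → S1 → S0 → S1 → S3 → S3 → S0 → S0 → S1 → S0 → S0 → S0 → S2 → S4 → S1 → S3 → S1 → S4  → end S4, rejected
w2: S0 → S2 → S4 → S1 → S3 → S1 → S4 → S0 → S0 → S1 → S0 → S1 → S0 → S0 → S0 → S0 → S2 → S2 → S4 → S0 → S2 → S4 → S1 → S3 → S3 → S0  → end S0, accepted
w3: S0 → S1 → S0 → S1 → S3 → S0 → S2 → S4 → S2 → S2 → S4 → S2 → S2 → S3 → S3 → S1 → S4 → S0 → S2 → S3 → S3 → S0  → end S0, accepted
w4: S0 → S0 → S0 → S0 → S2 → S2 → S3 → S3 → S1 → S3 → S0 → S1 → S0 → S0 → S1 → S4 → S1 → S3 → S0 → S0 → S1 → S4  → end S4, rejected
w5: S0 → S0 → S0 → S1 → S4 → S1 → S0 → S1 → S4 → S2 → S3 → S1 → S4 → S2 → S2 → S2 → S4 → S1 → S0  → end S0, accepted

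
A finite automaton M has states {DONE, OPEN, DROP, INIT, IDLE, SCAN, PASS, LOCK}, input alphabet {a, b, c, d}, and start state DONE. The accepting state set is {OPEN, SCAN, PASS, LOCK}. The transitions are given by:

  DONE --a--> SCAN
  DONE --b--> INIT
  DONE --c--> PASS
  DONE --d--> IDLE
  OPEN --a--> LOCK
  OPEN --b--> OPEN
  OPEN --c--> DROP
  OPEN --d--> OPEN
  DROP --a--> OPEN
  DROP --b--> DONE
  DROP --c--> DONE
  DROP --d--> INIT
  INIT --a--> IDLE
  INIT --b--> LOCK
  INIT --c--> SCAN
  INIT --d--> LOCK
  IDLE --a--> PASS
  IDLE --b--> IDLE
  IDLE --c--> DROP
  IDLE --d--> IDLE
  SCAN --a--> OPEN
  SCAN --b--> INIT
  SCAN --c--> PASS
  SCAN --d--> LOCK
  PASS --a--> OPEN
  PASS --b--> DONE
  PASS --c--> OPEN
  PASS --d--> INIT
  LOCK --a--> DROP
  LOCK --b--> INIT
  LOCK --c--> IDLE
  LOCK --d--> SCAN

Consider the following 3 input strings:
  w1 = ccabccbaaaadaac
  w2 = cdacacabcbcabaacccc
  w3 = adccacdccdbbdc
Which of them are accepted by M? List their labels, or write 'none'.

w1

w1: DONE → PASS → OPEN → LOCK → INIT → SCAN → PASS → DONE → SCAN → OPEN → LOCK → DROP → INIT → IDLE → PASS → OPEN  → end OPEN, accepted
w2: DONE → PASS → INIT → IDLE → DROP → OPEN → DROP → OPEN → OPEN → DROP → DONE → PASS → OPEN → OPEN → LOCK → DROP → DONE → PASS → OPEN → DROP  → end DROP, rejected
w3: DONE → SCAN → LOCK → IDLE → DROP → OPEN → DROP → INIT → SCAN → PASS → INIT → LOCK → INIT → LOCK → IDLE  → end IDLE, rejected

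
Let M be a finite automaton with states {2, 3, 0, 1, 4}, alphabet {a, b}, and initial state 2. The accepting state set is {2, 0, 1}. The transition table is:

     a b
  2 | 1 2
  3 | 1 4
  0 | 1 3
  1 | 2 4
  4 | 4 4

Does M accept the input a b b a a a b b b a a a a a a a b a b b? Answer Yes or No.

2 → 1 → 4 → 4 → 4 → 4 → 4 → 4 → 4 → 4 → 4 → 4 → 4 → 4 → 4 → 4 → 4 → 4 → 4 → 4 → 4
End state 4 is not accepting.

No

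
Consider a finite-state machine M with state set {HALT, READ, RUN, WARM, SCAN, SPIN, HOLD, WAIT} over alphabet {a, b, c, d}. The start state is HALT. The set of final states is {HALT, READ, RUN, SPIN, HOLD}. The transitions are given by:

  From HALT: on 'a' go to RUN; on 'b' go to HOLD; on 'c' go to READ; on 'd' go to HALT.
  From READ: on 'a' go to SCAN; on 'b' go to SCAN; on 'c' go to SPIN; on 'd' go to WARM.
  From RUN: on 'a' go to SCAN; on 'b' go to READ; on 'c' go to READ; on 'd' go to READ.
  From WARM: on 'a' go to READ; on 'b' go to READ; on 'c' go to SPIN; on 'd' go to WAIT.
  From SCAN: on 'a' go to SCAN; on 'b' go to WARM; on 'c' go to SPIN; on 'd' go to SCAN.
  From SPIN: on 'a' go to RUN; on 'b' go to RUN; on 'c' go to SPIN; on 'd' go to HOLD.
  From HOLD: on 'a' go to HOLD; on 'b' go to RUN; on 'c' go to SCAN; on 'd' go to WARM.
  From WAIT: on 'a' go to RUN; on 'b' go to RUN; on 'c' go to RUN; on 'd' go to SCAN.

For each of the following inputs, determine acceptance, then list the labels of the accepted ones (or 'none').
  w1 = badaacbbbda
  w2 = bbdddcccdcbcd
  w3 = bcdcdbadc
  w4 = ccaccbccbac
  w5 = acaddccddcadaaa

w1: Trace: HALT -b-> HOLD -a-> HOLD -d-> WARM -a-> READ -a-> SCAN -c-> SPIN -b-> RUN -b-> READ -b-> SCAN -d-> SCAN -a-> SCAN  → end SCAN, rejected
w2: Trace: HALT -b-> HOLD -b-> RUN -d-> READ -d-> WARM -d-> WAIT -c-> RUN -c-> READ -c-> SPIN -d-> HOLD -c-> SCAN -b-> WARM -c-> SPIN -d-> HOLD  → end HOLD, accepted
w3: Trace: HALT -b-> HOLD -c-> SCAN -d-> SCAN -c-> SPIN -d-> HOLD -b-> RUN -a-> SCAN -d-> SCAN -c-> SPIN  → end SPIN, accepted
w4: Trace: HALT -c-> READ -c-> SPIN -a-> RUN -c-> READ -c-> SPIN -b-> RUN -c-> READ -c-> SPIN -b-> RUN -a-> SCAN -c-> SPIN  → end SPIN, accepted
w5: Trace: HALT -a-> RUN -c-> READ -a-> SCAN -d-> SCAN -d-> SCAN -c-> SPIN -c-> SPIN -d-> HOLD -d-> WARM -c-> SPIN -a-> RUN -d-> READ -a-> SCAN -a-> SCAN -a-> SCAN  → end SCAN, rejected

w2, w3, w4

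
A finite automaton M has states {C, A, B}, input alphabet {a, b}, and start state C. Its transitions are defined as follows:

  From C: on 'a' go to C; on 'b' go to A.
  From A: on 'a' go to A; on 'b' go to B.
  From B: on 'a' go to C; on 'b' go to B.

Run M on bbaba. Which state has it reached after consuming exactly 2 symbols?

Trace: C -b-> A -b-> B
After 2 symbols: B.

B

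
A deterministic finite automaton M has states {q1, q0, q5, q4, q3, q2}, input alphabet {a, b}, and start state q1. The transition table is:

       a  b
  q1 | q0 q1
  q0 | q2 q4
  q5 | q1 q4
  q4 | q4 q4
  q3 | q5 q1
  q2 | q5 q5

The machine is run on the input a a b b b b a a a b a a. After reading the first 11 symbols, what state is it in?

q4

Trace: q1 -a-> q0 -a-> q2 -b-> q5 -b-> q4 -b-> q4 -b-> q4 -a-> q4 -a-> q4 -a-> q4 -b-> q4 -a-> q4
After 11 symbols: q4.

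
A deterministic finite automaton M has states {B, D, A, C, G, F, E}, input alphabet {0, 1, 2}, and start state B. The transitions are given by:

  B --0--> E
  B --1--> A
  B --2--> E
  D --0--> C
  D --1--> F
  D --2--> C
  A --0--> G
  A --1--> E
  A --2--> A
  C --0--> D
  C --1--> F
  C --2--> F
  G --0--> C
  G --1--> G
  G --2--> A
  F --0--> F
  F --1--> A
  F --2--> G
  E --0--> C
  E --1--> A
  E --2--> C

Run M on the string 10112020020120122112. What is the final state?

Trace: B -1-> A -0-> G -1-> G -1-> G -2-> A -0-> G -2-> A -0-> G -0-> C -2-> F -0-> F -1-> A -2-> A -0-> G -1-> G -2-> A -2-> A -1-> E -1-> A -2-> A

A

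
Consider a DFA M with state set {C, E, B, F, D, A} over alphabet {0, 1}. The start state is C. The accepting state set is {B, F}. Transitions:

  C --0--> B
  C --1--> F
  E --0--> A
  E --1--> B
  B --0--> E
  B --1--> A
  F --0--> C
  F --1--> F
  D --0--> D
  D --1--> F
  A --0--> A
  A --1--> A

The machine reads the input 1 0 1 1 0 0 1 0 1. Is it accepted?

start at C
read '1': C → F
read '0': F → C
read '1': C → F
read '1': F → F
read '0': F → C
read '0': C → B
read '1': B → A
read '0': A → A
read '1': A → A
End state A is not accepting.

No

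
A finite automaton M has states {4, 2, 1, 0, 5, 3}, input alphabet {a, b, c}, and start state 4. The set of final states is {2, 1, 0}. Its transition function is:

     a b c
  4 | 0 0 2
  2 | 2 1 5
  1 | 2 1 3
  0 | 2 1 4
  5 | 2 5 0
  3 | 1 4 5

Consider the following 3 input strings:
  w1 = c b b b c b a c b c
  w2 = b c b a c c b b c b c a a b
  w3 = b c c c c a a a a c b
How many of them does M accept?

1

w1: Trace: 4 -c-> 2 -b-> 1 -b-> 1 -b-> 1 -c-> 3 -b-> 4 -a-> 0 -c-> 4 -b-> 0 -c-> 4  → end 4, rejected
w2: Trace: 4 -b-> 0 -c-> 4 -b-> 0 -a-> 2 -c-> 5 -c-> 0 -b-> 1 -b-> 1 -c-> 3 -b-> 4 -c-> 2 -a-> 2 -a-> 2 -b-> 1  → end 1, accepted
w3: Trace: 4 -b-> 0 -c-> 4 -c-> 2 -c-> 5 -c-> 0 -a-> 2 -a-> 2 -a-> 2 -a-> 2 -c-> 5 -b-> 5  → end 5, rejected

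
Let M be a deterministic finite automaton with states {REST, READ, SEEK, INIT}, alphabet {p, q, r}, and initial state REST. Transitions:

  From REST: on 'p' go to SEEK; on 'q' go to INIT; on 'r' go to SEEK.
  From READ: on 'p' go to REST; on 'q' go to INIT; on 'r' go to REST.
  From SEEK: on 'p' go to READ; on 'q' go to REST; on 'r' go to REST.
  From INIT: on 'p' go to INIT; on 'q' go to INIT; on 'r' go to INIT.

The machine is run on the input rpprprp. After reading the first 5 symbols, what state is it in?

READ

Trace: REST -r-> SEEK -p-> READ -p-> REST -r-> SEEK -p-> READ
After 5 symbols: READ.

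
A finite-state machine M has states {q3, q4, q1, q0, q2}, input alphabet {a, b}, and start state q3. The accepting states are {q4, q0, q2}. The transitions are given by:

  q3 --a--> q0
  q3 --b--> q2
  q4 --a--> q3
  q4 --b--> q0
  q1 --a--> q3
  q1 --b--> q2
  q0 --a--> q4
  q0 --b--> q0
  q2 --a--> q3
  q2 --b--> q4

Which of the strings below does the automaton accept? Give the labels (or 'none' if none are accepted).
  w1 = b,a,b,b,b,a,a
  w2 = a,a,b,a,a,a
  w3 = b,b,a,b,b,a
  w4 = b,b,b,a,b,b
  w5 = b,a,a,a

w1: q3 → q2 → q3 → q2 → q4 → q0 → q4 → q3  → end q3, rejected
w2: q3 → q0 → q4 → q0 → q4 → q3 → q0  → end q0, accepted
w3: q3 → q2 → q4 → q3 → q2 → q4 → q3  → end q3, rejected
w4: q3 → q2 → q4 → q0 → q4 → q0 → q0  → end q0, accepted
w5: q3 → q2 → q3 → q0 → q4  → end q4, accepted

w2, w4, w5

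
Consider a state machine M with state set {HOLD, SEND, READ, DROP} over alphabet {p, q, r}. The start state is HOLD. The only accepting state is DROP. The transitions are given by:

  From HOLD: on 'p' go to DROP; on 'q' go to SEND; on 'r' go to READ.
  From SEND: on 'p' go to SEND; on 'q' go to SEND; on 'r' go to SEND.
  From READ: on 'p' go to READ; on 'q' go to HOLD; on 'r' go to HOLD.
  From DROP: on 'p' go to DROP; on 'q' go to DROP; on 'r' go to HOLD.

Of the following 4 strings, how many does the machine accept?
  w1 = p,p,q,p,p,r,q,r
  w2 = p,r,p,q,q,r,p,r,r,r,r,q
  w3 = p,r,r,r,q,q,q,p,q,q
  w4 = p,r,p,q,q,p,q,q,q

w1: HOLD → DROP → DROP → DROP → DROP → DROP → HOLD → SEND → SEND  → end SEND, rejected
w2: HOLD → DROP → HOLD → DROP → DROP → DROP → HOLD → DROP → HOLD → READ → HOLD → READ → HOLD  → end HOLD, rejected
w3: HOLD → DROP → HOLD → READ → HOLD → SEND → SEND → SEND → SEND → SEND → SEND  → end SEND, rejected
w4: HOLD → DROP → HOLD → DROP → DROP → DROP → DROP → DROP → DROP → DROP  → end DROP, accepted

1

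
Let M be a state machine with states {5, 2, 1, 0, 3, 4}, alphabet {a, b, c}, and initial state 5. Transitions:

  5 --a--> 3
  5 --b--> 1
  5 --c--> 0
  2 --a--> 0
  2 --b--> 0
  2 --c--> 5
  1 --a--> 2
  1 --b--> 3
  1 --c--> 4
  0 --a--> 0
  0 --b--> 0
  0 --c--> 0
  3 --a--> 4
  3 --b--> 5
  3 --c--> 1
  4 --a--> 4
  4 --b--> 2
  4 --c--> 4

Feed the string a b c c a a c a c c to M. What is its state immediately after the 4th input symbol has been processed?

Trace: 5 -a-> 3 -b-> 5 -c-> 0 -c-> 0
After 4 symbols: 0.

0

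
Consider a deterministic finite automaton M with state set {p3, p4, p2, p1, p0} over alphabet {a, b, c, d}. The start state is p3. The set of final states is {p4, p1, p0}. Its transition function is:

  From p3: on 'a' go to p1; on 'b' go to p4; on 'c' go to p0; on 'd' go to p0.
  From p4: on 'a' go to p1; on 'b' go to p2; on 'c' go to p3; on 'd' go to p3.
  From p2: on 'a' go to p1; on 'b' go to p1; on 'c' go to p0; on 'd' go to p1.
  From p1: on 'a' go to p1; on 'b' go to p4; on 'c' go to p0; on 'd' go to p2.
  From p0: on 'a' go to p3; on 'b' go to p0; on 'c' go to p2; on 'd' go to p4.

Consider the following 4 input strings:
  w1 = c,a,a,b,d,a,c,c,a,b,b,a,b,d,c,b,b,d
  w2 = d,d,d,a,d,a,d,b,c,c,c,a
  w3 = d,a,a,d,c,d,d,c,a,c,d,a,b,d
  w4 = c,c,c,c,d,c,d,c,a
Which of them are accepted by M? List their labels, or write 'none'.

w1, w4

w1: p3 → p0 → p3 → p1 → p4 → p3 → p1 → p0 → p2 → p1 → p4 → p2 → p1 → p4 → p3 → p0 → p0 → p0 → p4  → end p4, accepted
w2: p3 → p0 → p4 → p3 → p1 → p2 → p1 → p2 → p1 → p0 → p2 → p0 → p3  → end p3, rejected
w3: p3 → p0 → p3 → p1 → p2 → p0 → p4 → p3 → p0 → p3 → p0 → p4 → p1 → p4 → p3  → end p3, rejected
w4: p3 → p0 → p2 → p0 → p2 → p1 → p0 → p4 → p3 → p1  → end p1, accepted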